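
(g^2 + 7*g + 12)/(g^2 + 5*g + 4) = (g + 3)/(g + 1)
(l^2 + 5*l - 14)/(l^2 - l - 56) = (l - 2)/(l - 8)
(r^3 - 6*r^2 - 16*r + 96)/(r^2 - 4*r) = r - 2 - 24/r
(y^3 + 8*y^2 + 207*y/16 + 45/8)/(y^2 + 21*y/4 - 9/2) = (16*y^2 + 32*y + 15)/(4*(4*y - 3))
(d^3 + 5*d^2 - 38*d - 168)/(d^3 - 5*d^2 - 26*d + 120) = (d^2 + 11*d + 28)/(d^2 + d - 20)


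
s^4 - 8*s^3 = s^3*(s - 8)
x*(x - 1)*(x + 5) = x^3 + 4*x^2 - 5*x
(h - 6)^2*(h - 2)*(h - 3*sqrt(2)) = h^4 - 14*h^3 - 3*sqrt(2)*h^3 + 42*sqrt(2)*h^2 + 60*h^2 - 180*sqrt(2)*h - 72*h + 216*sqrt(2)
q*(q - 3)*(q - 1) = q^3 - 4*q^2 + 3*q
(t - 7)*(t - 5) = t^2 - 12*t + 35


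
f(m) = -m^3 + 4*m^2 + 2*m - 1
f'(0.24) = 3.75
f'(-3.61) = -65.98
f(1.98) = 10.88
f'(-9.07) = -317.35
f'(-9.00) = -313.00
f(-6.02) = 350.09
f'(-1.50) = -16.75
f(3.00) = 14.00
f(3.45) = 12.45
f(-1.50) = 8.38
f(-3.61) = 90.95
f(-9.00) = 1034.00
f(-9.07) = 1056.06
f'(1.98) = 6.08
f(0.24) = -0.30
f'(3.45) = -6.11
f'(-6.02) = -154.88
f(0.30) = -0.07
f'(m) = -3*m^2 + 8*m + 2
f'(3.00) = -1.00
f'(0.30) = 4.13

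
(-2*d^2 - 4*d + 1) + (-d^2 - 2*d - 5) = -3*d^2 - 6*d - 4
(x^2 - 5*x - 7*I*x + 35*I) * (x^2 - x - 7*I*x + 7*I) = x^4 - 6*x^3 - 14*I*x^3 - 44*x^2 + 84*I*x^2 + 294*x - 70*I*x - 245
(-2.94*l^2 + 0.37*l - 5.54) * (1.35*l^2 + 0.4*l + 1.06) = -3.969*l^4 - 0.6765*l^3 - 10.4474*l^2 - 1.8238*l - 5.8724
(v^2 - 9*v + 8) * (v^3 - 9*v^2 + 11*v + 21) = v^5 - 18*v^4 + 100*v^3 - 150*v^2 - 101*v + 168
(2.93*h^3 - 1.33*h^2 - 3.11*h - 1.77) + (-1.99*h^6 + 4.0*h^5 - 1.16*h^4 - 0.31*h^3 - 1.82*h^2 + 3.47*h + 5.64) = -1.99*h^6 + 4.0*h^5 - 1.16*h^4 + 2.62*h^3 - 3.15*h^2 + 0.36*h + 3.87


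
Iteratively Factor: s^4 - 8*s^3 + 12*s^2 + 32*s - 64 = (s - 4)*(s^3 - 4*s^2 - 4*s + 16) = (s - 4)^2*(s^2 - 4) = (s - 4)^2*(s - 2)*(s + 2)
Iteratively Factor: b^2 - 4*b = (b)*(b - 4)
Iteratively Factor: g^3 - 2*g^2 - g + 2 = (g - 1)*(g^2 - g - 2) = (g - 2)*(g - 1)*(g + 1)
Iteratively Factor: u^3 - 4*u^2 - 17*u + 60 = (u - 5)*(u^2 + u - 12) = (u - 5)*(u - 3)*(u + 4)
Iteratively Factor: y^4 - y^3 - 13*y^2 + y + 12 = (y - 1)*(y^3 - 13*y - 12) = (y - 4)*(y - 1)*(y^2 + 4*y + 3) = (y - 4)*(y - 1)*(y + 1)*(y + 3)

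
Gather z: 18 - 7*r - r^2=-r^2 - 7*r + 18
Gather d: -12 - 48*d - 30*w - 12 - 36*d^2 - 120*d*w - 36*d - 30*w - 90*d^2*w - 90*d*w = d^2*(-90*w - 36) + d*(-210*w - 84) - 60*w - 24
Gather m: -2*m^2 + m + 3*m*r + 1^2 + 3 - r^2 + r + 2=-2*m^2 + m*(3*r + 1) - r^2 + r + 6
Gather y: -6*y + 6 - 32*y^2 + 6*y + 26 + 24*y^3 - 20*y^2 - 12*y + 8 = 24*y^3 - 52*y^2 - 12*y + 40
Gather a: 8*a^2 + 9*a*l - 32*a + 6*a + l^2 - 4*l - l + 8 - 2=8*a^2 + a*(9*l - 26) + l^2 - 5*l + 6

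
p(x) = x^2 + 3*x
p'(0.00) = 3.00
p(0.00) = 0.00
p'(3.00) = 9.00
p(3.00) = 18.00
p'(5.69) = 14.38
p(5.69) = 49.45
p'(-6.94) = -10.88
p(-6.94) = 27.34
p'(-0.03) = 2.94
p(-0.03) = -0.09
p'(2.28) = 7.56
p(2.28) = 12.04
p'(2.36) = 7.72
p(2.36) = 12.65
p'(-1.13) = 0.74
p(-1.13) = -2.11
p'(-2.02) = -1.04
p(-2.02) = -1.98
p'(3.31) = 9.62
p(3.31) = 20.89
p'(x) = 2*x + 3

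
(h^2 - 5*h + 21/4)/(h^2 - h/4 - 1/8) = 2*(-4*h^2 + 20*h - 21)/(-8*h^2 + 2*h + 1)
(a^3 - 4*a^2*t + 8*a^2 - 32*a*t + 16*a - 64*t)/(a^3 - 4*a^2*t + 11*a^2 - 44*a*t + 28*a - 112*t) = (a + 4)/(a + 7)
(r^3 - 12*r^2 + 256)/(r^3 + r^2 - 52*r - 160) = (r - 8)/(r + 5)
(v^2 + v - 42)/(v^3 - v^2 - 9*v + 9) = (v^2 + v - 42)/(v^3 - v^2 - 9*v + 9)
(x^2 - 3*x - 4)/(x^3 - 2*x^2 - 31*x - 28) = (x - 4)/(x^2 - 3*x - 28)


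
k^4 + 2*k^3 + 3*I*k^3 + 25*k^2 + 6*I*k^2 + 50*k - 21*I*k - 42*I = (k + 2)*(k - 3*I)*(k - I)*(k + 7*I)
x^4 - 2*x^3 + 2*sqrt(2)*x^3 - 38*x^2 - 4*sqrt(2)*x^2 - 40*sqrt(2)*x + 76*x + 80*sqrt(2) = (x - 2)*(x - 4*sqrt(2))*(x + sqrt(2))*(x + 5*sqrt(2))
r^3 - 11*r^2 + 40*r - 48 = (r - 4)^2*(r - 3)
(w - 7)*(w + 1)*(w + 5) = w^3 - w^2 - 37*w - 35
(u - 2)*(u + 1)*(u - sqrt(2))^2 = u^4 - 2*sqrt(2)*u^3 - u^3 + 2*sqrt(2)*u^2 - 2*u + 4*sqrt(2)*u - 4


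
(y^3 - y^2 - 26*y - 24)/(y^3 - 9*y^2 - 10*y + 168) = (y + 1)/(y - 7)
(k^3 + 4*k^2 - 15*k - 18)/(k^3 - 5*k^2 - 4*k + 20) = (k^3 + 4*k^2 - 15*k - 18)/(k^3 - 5*k^2 - 4*k + 20)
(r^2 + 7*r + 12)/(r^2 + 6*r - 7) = (r^2 + 7*r + 12)/(r^2 + 6*r - 7)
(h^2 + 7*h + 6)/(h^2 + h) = (h + 6)/h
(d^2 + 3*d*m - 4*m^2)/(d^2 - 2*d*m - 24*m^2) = (d - m)/(d - 6*m)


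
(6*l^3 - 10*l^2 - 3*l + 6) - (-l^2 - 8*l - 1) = 6*l^3 - 9*l^2 + 5*l + 7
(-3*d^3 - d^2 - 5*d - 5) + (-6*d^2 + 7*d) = -3*d^3 - 7*d^2 + 2*d - 5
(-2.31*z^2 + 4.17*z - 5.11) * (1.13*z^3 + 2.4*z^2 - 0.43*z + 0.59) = -2.6103*z^5 - 0.8319*z^4 + 5.227*z^3 - 15.42*z^2 + 4.6576*z - 3.0149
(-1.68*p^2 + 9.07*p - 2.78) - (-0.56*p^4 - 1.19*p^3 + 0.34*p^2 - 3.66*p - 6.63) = 0.56*p^4 + 1.19*p^3 - 2.02*p^2 + 12.73*p + 3.85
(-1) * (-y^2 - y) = y^2 + y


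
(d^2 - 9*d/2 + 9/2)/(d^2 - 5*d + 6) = (d - 3/2)/(d - 2)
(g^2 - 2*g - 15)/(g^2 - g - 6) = (-g^2 + 2*g + 15)/(-g^2 + g + 6)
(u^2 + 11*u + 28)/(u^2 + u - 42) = (u + 4)/(u - 6)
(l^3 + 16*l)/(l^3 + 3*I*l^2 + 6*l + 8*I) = l*(l - 4*I)/(l^2 - I*l + 2)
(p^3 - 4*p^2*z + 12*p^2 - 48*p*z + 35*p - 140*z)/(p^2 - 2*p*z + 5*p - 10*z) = (-p^2 + 4*p*z - 7*p + 28*z)/(-p + 2*z)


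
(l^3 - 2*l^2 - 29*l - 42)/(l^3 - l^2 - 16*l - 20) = (l^2 - 4*l - 21)/(l^2 - 3*l - 10)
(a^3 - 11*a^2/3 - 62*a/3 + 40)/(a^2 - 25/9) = 3*(a^2 - 2*a - 24)/(3*a + 5)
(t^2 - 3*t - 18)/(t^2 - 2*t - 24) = (t + 3)/(t + 4)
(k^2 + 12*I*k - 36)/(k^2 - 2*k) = (k^2 + 12*I*k - 36)/(k*(k - 2))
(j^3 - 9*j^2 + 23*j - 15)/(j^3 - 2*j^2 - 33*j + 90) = (j - 1)/(j + 6)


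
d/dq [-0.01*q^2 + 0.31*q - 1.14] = 0.31 - 0.02*q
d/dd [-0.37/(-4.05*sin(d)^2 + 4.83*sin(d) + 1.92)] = (1.7871 - 2.997*sin(d))*cos(d)/(-4.05*sin(d)^2 + 4.83*sin(d) + 1.92)^2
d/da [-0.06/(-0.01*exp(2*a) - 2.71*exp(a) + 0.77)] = (-0.0012*exp(a) - 0.1626)*exp(a)/(0.01*exp(2*a) + 2.71*exp(a) - 0.77)^2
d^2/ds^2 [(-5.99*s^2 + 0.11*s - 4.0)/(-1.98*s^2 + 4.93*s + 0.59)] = (116.079084*s^3 + 136.074708*s^2 - 235.044612*s + 208.594952)/(7.762392*s^6 - 57.982716*s^5 + 137.431998*s^4 - 85.267801*s^3 - 40.951959*s^2 - 5.148399*s - 0.205379)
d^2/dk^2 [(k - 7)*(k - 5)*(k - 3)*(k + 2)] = 12*k^2 - 78*k + 82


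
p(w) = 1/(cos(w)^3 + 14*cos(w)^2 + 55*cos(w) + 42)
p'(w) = (3*sin(w)*cos(w)^2 + 28*sin(w)*cos(w) + 55*sin(w))/(cos(w)^3 + 14*cos(w)^2 + 55*cos(w) + 42)^2 = (3*cos(w)^2 + 28*cos(w) + 55)*sin(w)/(cos(w)^3 + 14*cos(w)^2 + 55*cos(w) + 42)^2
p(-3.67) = 0.23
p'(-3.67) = 0.90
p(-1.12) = 0.01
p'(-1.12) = -0.01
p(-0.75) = 0.01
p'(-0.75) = -0.01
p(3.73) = 0.19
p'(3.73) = -0.65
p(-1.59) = 0.02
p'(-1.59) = -0.03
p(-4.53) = 0.03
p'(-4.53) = 0.05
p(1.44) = 0.02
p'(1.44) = 0.02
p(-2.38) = 0.11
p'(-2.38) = -0.30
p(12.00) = 0.01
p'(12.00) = 0.00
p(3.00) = 3.32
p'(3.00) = 46.97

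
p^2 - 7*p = p*(p - 7)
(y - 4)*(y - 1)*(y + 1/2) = y^3 - 9*y^2/2 + 3*y/2 + 2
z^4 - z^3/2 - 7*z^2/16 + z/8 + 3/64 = (z - 3/4)*(z - 1/2)*(z + 1/4)*(z + 1/2)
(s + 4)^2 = s^2 + 8*s + 16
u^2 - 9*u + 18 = (u - 6)*(u - 3)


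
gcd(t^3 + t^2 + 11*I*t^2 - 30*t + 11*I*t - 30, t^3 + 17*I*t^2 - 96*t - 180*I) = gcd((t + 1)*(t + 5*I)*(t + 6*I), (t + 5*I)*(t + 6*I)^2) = t^2 + 11*I*t - 30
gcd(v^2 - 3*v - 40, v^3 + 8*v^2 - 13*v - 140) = v + 5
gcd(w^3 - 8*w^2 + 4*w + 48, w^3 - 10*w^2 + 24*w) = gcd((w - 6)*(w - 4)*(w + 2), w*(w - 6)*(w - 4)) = w^2 - 10*w + 24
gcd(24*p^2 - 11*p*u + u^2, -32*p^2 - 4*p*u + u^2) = 8*p - u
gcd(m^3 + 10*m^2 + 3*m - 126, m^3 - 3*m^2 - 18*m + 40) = 1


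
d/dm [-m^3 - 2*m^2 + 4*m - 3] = -3*m^2 - 4*m + 4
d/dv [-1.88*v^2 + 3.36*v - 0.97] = 3.36 - 3.76*v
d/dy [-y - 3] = -1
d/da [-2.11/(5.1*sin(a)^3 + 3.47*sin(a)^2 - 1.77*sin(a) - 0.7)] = (32.283*sin(a)^2 + 14.6434*sin(a) - 3.7347)*cos(a)/(5.1*sin(a)^3 + 3.47*sin(a)^2 - 1.77*sin(a) - 0.7)^2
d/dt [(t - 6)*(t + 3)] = 2*t - 3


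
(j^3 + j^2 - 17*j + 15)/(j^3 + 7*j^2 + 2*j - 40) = (j^2 - 4*j + 3)/(j^2 + 2*j - 8)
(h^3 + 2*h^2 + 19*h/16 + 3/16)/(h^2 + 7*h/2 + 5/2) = (16*h^2 + 16*h + 3)/(8*(2*h + 5))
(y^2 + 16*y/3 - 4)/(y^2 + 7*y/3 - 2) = (y + 6)/(y + 3)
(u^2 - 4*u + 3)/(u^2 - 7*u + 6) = (u - 3)/(u - 6)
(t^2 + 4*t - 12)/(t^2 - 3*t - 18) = (-t^2 - 4*t + 12)/(-t^2 + 3*t + 18)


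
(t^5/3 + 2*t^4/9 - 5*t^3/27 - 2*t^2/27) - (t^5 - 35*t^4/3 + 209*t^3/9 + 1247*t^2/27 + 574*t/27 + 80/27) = -2*t^5/3 + 107*t^4/9 - 632*t^3/27 - 1249*t^2/27 - 574*t/27 - 80/27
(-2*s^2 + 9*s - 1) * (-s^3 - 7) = 2*s^5 - 9*s^4 + s^3 + 14*s^2 - 63*s + 7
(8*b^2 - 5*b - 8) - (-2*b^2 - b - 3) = 10*b^2 - 4*b - 5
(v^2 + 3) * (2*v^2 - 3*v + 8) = 2*v^4 - 3*v^3 + 14*v^2 - 9*v + 24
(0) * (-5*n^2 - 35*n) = 0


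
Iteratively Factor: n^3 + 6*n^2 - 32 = (n + 4)*(n^2 + 2*n - 8) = (n + 4)^2*(n - 2)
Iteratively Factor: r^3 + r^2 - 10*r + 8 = (r + 4)*(r^2 - 3*r + 2) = (r - 2)*(r + 4)*(r - 1)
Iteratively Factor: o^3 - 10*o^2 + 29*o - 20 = (o - 5)*(o^2 - 5*o + 4) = (o - 5)*(o - 4)*(o - 1)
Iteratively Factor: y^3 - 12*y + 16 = (y + 4)*(y^2 - 4*y + 4) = (y - 2)*(y + 4)*(y - 2)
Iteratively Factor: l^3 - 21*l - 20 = (l + 4)*(l^2 - 4*l - 5) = (l + 1)*(l + 4)*(l - 5)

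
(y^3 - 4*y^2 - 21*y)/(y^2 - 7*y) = y + 3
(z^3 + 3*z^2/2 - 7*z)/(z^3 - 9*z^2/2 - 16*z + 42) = z/(z - 6)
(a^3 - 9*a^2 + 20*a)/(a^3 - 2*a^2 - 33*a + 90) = a*(a - 4)/(a^2 + 3*a - 18)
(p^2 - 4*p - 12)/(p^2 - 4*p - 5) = (-p^2 + 4*p + 12)/(-p^2 + 4*p + 5)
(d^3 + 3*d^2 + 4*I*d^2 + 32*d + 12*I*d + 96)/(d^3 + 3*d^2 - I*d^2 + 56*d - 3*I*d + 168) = (d^2 + 4*I*d + 32)/(d^2 - I*d + 56)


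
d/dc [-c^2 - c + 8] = -2*c - 1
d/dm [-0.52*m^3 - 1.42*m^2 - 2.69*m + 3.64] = -1.56*m^2 - 2.84*m - 2.69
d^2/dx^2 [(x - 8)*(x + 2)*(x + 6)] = 6*x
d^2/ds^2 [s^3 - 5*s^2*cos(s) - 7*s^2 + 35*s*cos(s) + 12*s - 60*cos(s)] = 5*s^2*cos(s) + 20*s*sin(s) - 35*s*cos(s) + 6*s - 70*sin(s) + 50*cos(s) - 14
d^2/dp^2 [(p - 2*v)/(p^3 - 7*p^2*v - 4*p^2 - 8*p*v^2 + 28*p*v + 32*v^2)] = 2*((p - 2*v)*(-3*p^2 + 14*p*v + 8*p + 8*v^2 - 28*v)^2 + (-3*p^2 + 14*p*v + 8*p + 8*v^2 - 28*v + (p - 2*v)*(-3*p + 7*v + 4))*(p^3 - 7*p^2*v - 4*p^2 - 8*p*v^2 + 28*p*v + 32*v^2))/(p^3 - 7*p^2*v - 4*p^2 - 8*p*v^2 + 28*p*v + 32*v^2)^3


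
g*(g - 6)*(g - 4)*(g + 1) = g^4 - 9*g^3 + 14*g^2 + 24*g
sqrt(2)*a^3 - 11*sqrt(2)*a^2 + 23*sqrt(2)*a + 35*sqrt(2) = (a - 7)*(a - 5)*(sqrt(2)*a + sqrt(2))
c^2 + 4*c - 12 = (c - 2)*(c + 6)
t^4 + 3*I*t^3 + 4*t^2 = t^2*(t - I)*(t + 4*I)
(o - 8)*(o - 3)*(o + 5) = o^3 - 6*o^2 - 31*o + 120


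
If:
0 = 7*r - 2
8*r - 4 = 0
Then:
No Solution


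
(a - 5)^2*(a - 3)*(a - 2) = a^4 - 15*a^3 + 81*a^2 - 185*a + 150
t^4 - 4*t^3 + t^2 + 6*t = t*(t - 3)*(t - 2)*(t + 1)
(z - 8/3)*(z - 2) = z^2 - 14*z/3 + 16/3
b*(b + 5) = b^2 + 5*b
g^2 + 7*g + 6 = (g + 1)*(g + 6)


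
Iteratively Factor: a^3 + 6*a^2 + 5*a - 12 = (a - 1)*(a^2 + 7*a + 12) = (a - 1)*(a + 4)*(a + 3)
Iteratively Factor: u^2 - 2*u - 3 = (u + 1)*(u - 3)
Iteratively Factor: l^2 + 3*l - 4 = (l - 1)*(l + 4)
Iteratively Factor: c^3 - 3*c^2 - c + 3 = (c - 3)*(c^2 - 1) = (c - 3)*(c - 1)*(c + 1)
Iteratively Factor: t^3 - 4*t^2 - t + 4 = (t + 1)*(t^2 - 5*t + 4) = (t - 1)*(t + 1)*(t - 4)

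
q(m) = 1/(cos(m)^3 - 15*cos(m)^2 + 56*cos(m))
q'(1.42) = 0.78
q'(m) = (3*sin(m)*cos(m)^2 - 30*sin(m)*cos(m) + 56*sin(m))/(cos(m)^3 - 15*cos(m)^2 + 56*cos(m))^2 = (3*sin(m) + 56*sin(m)/cos(m)^2 - 30*tan(m))/((cos(m) - 8)^2*(cos(m) - 7)^2)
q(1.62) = -0.36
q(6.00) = 0.02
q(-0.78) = 0.03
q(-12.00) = 0.03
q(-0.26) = 0.02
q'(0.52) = 0.01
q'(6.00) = -0.00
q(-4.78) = 0.27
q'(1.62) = 7.37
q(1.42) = 0.12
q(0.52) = 0.03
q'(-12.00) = 0.01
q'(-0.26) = -0.00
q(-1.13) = 0.05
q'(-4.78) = 3.90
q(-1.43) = 0.13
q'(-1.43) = -0.90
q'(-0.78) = -0.02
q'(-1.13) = -0.09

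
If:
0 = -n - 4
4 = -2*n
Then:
No Solution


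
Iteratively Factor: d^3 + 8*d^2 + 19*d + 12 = (d + 4)*(d^2 + 4*d + 3) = (d + 3)*(d + 4)*(d + 1)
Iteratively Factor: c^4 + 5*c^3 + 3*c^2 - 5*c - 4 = (c + 1)*(c^3 + 4*c^2 - c - 4) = (c + 1)^2*(c^2 + 3*c - 4) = (c - 1)*(c + 1)^2*(c + 4)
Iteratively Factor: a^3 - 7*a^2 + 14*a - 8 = (a - 2)*(a^2 - 5*a + 4) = (a - 2)*(a - 1)*(a - 4)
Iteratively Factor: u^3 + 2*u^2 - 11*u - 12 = (u - 3)*(u^2 + 5*u + 4) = (u - 3)*(u + 4)*(u + 1)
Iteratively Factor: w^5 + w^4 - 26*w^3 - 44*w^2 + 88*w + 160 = (w + 2)*(w^4 - w^3 - 24*w^2 + 4*w + 80) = (w + 2)*(w + 4)*(w^3 - 5*w^2 - 4*w + 20) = (w + 2)^2*(w + 4)*(w^2 - 7*w + 10) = (w - 2)*(w + 2)^2*(w + 4)*(w - 5)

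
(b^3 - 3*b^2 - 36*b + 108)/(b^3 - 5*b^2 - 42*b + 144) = (b - 6)/(b - 8)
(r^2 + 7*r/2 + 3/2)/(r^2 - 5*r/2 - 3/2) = (r + 3)/(r - 3)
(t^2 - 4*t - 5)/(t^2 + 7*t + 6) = (t - 5)/(t + 6)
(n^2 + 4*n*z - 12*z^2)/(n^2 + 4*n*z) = (n^2 + 4*n*z - 12*z^2)/(n*(n + 4*z))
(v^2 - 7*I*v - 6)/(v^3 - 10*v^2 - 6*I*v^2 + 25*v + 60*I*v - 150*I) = (v - I)/(v^2 - 10*v + 25)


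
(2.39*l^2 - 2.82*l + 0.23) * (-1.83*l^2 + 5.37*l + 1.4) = -4.3737*l^4 + 17.9949*l^3 - 12.2183*l^2 - 2.7129*l + 0.322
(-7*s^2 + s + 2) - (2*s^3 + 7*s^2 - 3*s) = -2*s^3 - 14*s^2 + 4*s + 2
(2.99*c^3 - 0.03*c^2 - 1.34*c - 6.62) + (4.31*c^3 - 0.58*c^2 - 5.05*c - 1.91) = 7.3*c^3 - 0.61*c^2 - 6.39*c - 8.53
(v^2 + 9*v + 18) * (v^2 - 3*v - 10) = v^4 + 6*v^3 - 19*v^2 - 144*v - 180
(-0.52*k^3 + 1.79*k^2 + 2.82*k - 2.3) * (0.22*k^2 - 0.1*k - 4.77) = -0.1144*k^5 + 0.4458*k^4 + 2.9218*k^3 - 9.3263*k^2 - 13.2214*k + 10.971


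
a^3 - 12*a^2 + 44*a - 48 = (a - 6)*(a - 4)*(a - 2)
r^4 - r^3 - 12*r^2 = r^2*(r - 4)*(r + 3)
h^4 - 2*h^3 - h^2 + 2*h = h*(h - 2)*(h - 1)*(h + 1)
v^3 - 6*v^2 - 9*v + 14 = (v - 7)*(v - 1)*(v + 2)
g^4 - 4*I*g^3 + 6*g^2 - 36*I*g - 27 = (g - 3*I)^2*(g - I)*(g + 3*I)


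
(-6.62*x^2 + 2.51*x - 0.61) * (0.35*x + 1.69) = -2.317*x^3 - 10.3093*x^2 + 4.0284*x - 1.0309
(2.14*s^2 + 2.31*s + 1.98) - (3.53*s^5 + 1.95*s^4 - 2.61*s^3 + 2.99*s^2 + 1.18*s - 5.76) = -3.53*s^5 - 1.95*s^4 + 2.61*s^3 - 0.85*s^2 + 1.13*s + 7.74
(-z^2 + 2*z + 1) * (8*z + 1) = -8*z^3 + 15*z^2 + 10*z + 1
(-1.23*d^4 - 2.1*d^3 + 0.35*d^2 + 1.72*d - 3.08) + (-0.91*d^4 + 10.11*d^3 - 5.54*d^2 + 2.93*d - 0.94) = -2.14*d^4 + 8.01*d^3 - 5.19*d^2 + 4.65*d - 4.02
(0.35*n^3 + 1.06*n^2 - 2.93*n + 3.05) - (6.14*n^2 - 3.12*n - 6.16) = 0.35*n^3 - 5.08*n^2 + 0.19*n + 9.21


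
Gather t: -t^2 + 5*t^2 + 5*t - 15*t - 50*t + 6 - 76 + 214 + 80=4*t^2 - 60*t + 224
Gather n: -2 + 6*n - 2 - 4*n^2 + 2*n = -4*n^2 + 8*n - 4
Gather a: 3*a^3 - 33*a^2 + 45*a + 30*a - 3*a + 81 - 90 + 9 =3*a^3 - 33*a^2 + 72*a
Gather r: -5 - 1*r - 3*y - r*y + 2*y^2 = r*(-y - 1) + 2*y^2 - 3*y - 5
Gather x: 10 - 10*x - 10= -10*x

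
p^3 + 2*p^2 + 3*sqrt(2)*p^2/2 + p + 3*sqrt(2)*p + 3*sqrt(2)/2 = (p + 1)^2*(p + 3*sqrt(2)/2)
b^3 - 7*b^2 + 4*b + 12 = (b - 6)*(b - 2)*(b + 1)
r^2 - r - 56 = (r - 8)*(r + 7)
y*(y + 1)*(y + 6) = y^3 + 7*y^2 + 6*y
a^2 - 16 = (a - 4)*(a + 4)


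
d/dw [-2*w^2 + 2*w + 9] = 2 - 4*w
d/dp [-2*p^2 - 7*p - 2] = -4*p - 7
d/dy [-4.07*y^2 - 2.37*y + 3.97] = -8.14*y - 2.37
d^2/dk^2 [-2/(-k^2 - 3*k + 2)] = 4*(-k^2 - 3*k + (2*k + 3)^2 + 2)/(k^2 + 3*k - 2)^3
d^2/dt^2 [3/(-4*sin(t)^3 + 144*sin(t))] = 9*(3*sin(t)^6 - 28*sin(t)^4 + 504*sin(t)^2 - 864)/(4*(sin(t)^2 - 36)^3*sin(t)^3)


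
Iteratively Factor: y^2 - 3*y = (y)*(y - 3)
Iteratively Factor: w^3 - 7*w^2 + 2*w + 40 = (w - 4)*(w^2 - 3*w - 10) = (w - 4)*(w + 2)*(w - 5)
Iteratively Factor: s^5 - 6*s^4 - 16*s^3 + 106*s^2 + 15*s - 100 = (s - 1)*(s^4 - 5*s^3 - 21*s^2 + 85*s + 100) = (s - 5)*(s - 1)*(s^3 - 21*s - 20) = (s - 5)^2*(s - 1)*(s^2 + 5*s + 4) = (s - 5)^2*(s - 1)*(s + 4)*(s + 1)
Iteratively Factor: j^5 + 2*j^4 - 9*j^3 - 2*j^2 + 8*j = (j)*(j^4 + 2*j^3 - 9*j^2 - 2*j + 8) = j*(j - 1)*(j^3 + 3*j^2 - 6*j - 8) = j*(j - 2)*(j - 1)*(j^2 + 5*j + 4) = j*(j - 2)*(j - 1)*(j + 1)*(j + 4)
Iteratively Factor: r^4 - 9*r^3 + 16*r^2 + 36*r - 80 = (r + 2)*(r^3 - 11*r^2 + 38*r - 40) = (r - 4)*(r + 2)*(r^2 - 7*r + 10) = (r - 5)*(r - 4)*(r + 2)*(r - 2)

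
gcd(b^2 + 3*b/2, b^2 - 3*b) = b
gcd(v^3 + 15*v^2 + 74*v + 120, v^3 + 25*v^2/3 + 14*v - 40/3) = v^2 + 9*v + 20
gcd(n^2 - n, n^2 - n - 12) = 1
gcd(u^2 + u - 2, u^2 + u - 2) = u^2 + u - 2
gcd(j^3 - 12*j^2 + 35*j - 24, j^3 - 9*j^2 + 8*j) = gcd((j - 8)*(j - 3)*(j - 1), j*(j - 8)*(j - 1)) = j^2 - 9*j + 8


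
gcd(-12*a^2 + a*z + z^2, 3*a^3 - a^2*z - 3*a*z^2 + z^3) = -3*a + z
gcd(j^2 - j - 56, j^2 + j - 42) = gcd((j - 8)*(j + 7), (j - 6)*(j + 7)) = j + 7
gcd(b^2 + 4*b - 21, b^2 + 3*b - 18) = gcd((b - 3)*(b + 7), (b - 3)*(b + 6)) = b - 3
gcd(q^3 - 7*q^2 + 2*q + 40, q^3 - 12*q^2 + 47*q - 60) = q^2 - 9*q + 20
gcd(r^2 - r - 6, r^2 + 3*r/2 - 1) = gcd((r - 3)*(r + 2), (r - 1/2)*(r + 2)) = r + 2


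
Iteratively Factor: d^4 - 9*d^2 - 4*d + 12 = (d - 1)*(d^3 + d^2 - 8*d - 12) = (d - 3)*(d - 1)*(d^2 + 4*d + 4) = (d - 3)*(d - 1)*(d + 2)*(d + 2)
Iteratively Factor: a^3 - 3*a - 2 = (a + 1)*(a^2 - a - 2) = (a + 1)^2*(a - 2)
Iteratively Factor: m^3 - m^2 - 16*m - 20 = (m + 2)*(m^2 - 3*m - 10) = (m - 5)*(m + 2)*(m + 2)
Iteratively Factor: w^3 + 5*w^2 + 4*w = (w + 1)*(w^2 + 4*w) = w*(w + 1)*(w + 4)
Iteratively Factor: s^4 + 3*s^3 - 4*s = (s + 2)*(s^3 + s^2 - 2*s) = (s - 1)*(s + 2)*(s^2 + 2*s) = (s - 1)*(s + 2)^2*(s)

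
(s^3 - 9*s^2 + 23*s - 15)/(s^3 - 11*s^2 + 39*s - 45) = (s - 1)/(s - 3)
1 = 1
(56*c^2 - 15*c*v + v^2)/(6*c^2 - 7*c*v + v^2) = (56*c^2 - 15*c*v + v^2)/(6*c^2 - 7*c*v + v^2)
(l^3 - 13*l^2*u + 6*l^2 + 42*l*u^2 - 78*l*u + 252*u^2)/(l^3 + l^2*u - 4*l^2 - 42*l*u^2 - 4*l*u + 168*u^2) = (l^2 - 7*l*u + 6*l - 42*u)/(l^2 + 7*l*u - 4*l - 28*u)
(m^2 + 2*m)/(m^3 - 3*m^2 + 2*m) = (m + 2)/(m^2 - 3*m + 2)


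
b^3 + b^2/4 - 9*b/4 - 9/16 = (b - 3/2)*(b + 1/4)*(b + 3/2)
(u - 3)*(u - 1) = u^2 - 4*u + 3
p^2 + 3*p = p*(p + 3)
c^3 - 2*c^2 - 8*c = c*(c - 4)*(c + 2)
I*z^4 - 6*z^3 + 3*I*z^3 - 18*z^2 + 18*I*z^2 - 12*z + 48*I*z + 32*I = (z + 2)*(z - 2*I)*(z + 8*I)*(I*z + I)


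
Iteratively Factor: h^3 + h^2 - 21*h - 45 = (h + 3)*(h^2 - 2*h - 15) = (h + 3)^2*(h - 5)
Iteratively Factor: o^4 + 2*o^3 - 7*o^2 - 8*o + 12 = (o + 3)*(o^3 - o^2 - 4*o + 4) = (o - 1)*(o + 3)*(o^2 - 4) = (o - 2)*(o - 1)*(o + 3)*(o + 2)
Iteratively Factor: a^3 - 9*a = (a + 3)*(a^2 - 3*a) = a*(a + 3)*(a - 3)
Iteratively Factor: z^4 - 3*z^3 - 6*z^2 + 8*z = (z + 2)*(z^3 - 5*z^2 + 4*z) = (z - 1)*(z + 2)*(z^2 - 4*z) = (z - 4)*(z - 1)*(z + 2)*(z)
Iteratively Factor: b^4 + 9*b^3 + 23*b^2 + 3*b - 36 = (b + 3)*(b^3 + 6*b^2 + 5*b - 12) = (b - 1)*(b + 3)*(b^2 + 7*b + 12) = (b - 1)*(b + 3)^2*(b + 4)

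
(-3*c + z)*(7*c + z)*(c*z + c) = -21*c^3*z - 21*c^3 + 4*c^2*z^2 + 4*c^2*z + c*z^3 + c*z^2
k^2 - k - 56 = (k - 8)*(k + 7)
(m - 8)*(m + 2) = m^2 - 6*m - 16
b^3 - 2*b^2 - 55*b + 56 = (b - 8)*(b - 1)*(b + 7)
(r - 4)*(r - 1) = r^2 - 5*r + 4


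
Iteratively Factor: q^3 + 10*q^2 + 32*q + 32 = (q + 4)*(q^2 + 6*q + 8) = (q + 4)^2*(q + 2)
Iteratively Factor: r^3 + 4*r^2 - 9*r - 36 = (r - 3)*(r^2 + 7*r + 12) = (r - 3)*(r + 4)*(r + 3)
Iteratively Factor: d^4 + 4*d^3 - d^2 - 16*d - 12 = (d + 2)*(d^3 + 2*d^2 - 5*d - 6) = (d - 2)*(d + 2)*(d^2 + 4*d + 3) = (d - 2)*(d + 1)*(d + 2)*(d + 3)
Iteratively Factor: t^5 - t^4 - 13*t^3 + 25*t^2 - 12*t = (t)*(t^4 - t^3 - 13*t^2 + 25*t - 12) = t*(t - 1)*(t^3 - 13*t + 12) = t*(t - 3)*(t - 1)*(t^2 + 3*t - 4) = t*(t - 3)*(t - 1)^2*(t + 4)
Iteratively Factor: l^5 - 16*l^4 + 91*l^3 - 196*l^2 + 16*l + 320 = (l + 1)*(l^4 - 17*l^3 + 108*l^2 - 304*l + 320) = (l - 4)*(l + 1)*(l^3 - 13*l^2 + 56*l - 80) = (l - 4)^2*(l + 1)*(l^2 - 9*l + 20) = (l - 4)^3*(l + 1)*(l - 5)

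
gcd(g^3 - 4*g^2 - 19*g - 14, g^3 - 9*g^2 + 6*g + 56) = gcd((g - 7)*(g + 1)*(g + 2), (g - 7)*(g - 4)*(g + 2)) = g^2 - 5*g - 14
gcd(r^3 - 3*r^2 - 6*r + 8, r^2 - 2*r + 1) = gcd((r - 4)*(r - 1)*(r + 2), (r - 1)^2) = r - 1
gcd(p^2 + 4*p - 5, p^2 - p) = p - 1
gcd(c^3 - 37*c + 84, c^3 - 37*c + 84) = c^3 - 37*c + 84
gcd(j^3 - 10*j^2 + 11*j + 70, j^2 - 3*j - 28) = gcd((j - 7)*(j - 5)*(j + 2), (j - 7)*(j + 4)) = j - 7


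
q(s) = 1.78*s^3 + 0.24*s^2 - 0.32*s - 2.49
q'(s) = 5.34*s^2 + 0.48*s - 0.32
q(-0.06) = -2.47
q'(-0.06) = -0.33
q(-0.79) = -2.97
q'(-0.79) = 2.63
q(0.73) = -1.90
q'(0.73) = 2.88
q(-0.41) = -2.44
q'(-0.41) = 0.38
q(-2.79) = -38.39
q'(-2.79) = 39.91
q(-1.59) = -8.53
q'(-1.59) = 12.42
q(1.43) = 2.75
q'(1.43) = 11.29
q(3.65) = 86.10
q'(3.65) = 72.57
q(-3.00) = -47.43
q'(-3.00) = 46.30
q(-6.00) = -376.41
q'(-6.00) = 189.04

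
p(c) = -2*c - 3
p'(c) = -2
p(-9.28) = 15.56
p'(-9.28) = -2.00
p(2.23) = -7.46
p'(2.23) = -2.00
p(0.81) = -4.62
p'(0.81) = -2.00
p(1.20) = -5.40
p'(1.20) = -2.00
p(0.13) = -3.26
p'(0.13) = -2.00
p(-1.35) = -0.30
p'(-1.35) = -2.00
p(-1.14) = -0.72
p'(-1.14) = -2.00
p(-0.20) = -2.60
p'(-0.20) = -2.00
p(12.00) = -27.00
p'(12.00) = -2.00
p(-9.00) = 15.00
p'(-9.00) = -2.00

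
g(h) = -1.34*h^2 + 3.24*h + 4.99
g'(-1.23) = 6.54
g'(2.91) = -4.56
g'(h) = 3.24 - 2.68*h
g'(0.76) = 1.20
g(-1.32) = -1.62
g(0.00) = 4.99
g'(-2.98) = 11.23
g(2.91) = 3.07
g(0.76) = 6.68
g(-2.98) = -16.56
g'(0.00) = 3.24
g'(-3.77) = 13.34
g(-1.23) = -1.02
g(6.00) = -23.81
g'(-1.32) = 6.78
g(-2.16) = -8.26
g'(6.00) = -12.84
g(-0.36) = 3.65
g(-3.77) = -26.27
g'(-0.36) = 4.20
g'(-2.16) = 9.03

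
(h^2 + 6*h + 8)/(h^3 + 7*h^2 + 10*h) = (h + 4)/(h*(h + 5))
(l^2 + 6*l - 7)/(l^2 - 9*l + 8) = (l + 7)/(l - 8)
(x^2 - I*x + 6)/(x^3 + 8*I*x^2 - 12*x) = (x - 3*I)/(x*(x + 6*I))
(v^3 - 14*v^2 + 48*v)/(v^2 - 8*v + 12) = v*(v - 8)/(v - 2)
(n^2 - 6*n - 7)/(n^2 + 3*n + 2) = (n - 7)/(n + 2)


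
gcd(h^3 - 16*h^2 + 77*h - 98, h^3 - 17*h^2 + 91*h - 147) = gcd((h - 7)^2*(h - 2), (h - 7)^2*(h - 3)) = h^2 - 14*h + 49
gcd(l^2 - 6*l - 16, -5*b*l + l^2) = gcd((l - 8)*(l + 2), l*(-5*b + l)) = 1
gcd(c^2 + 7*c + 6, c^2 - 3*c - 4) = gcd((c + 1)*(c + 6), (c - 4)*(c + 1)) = c + 1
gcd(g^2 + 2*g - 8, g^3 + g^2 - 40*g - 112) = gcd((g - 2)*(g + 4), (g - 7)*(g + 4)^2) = g + 4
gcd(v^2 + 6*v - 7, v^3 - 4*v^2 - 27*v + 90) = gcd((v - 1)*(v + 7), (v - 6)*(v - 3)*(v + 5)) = 1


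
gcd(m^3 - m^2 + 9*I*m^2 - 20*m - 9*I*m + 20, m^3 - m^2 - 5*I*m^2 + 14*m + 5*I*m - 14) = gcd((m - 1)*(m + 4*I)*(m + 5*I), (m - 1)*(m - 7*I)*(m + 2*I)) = m - 1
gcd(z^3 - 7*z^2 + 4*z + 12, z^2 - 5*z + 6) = z - 2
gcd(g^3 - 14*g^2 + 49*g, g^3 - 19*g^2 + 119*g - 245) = g^2 - 14*g + 49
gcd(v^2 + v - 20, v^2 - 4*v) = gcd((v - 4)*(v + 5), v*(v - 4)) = v - 4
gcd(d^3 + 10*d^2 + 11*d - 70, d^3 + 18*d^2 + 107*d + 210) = d^2 + 12*d + 35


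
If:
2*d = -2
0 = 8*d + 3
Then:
No Solution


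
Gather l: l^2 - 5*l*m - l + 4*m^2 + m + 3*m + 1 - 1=l^2 + l*(-5*m - 1) + 4*m^2 + 4*m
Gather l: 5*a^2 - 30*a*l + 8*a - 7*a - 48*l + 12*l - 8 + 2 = 5*a^2 + a + l*(-30*a - 36) - 6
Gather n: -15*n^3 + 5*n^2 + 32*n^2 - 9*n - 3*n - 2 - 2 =-15*n^3 + 37*n^2 - 12*n - 4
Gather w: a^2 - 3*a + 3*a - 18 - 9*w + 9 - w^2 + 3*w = a^2 - w^2 - 6*w - 9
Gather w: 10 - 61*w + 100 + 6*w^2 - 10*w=6*w^2 - 71*w + 110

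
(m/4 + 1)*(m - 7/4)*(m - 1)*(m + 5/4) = m^4/4 + 5*m^3/8 - 123*m^2/64 - 73*m/64 + 35/16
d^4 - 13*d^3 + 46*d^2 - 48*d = d*(d - 8)*(d - 3)*(d - 2)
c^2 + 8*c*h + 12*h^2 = (c + 2*h)*(c + 6*h)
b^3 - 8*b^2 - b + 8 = (b - 8)*(b - 1)*(b + 1)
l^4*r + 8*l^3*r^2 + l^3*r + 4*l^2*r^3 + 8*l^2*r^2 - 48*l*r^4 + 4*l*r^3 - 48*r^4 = (l - 2*r)*(l + 4*r)*(l + 6*r)*(l*r + r)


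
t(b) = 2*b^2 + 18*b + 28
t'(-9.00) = -18.00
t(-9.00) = 28.00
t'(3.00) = 30.00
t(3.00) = 100.00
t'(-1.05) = 13.80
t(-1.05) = 11.30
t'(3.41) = 31.64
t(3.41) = 112.64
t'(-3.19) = 5.24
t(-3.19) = -9.07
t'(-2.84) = 6.64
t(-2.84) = -6.99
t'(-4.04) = 1.84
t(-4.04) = -12.08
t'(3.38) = 31.52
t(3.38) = 111.69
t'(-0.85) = 14.60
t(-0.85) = 14.14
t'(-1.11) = 13.56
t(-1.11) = 10.48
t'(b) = 4*b + 18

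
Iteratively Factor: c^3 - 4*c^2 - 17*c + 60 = (c - 3)*(c^2 - c - 20) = (c - 5)*(c - 3)*(c + 4)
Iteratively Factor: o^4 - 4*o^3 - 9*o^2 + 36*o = (o - 3)*(o^3 - o^2 - 12*o) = o*(o - 3)*(o^2 - o - 12) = o*(o - 3)*(o + 3)*(o - 4)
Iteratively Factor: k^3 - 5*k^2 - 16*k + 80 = (k + 4)*(k^2 - 9*k + 20) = (k - 4)*(k + 4)*(k - 5)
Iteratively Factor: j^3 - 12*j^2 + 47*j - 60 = (j - 5)*(j^2 - 7*j + 12) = (j - 5)*(j - 3)*(j - 4)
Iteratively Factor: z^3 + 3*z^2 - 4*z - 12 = (z + 2)*(z^2 + z - 6) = (z + 2)*(z + 3)*(z - 2)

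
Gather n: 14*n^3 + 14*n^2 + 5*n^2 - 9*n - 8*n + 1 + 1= 14*n^3 + 19*n^2 - 17*n + 2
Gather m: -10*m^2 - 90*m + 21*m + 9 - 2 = -10*m^2 - 69*m + 7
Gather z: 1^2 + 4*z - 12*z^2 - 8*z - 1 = -12*z^2 - 4*z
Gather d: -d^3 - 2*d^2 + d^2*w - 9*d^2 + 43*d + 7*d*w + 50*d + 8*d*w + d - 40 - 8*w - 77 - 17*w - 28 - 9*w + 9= -d^3 + d^2*(w - 11) + d*(15*w + 94) - 34*w - 136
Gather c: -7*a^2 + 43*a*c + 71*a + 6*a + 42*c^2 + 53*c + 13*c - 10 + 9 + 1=-7*a^2 + 77*a + 42*c^2 + c*(43*a + 66)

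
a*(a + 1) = a^2 + a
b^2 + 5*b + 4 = (b + 1)*(b + 4)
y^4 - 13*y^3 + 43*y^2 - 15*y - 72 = (y - 8)*(y - 3)^2*(y + 1)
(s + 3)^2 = s^2 + 6*s + 9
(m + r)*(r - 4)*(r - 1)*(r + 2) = m*r^3 - 3*m*r^2 - 6*m*r + 8*m + r^4 - 3*r^3 - 6*r^2 + 8*r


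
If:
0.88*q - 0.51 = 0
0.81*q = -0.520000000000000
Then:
No Solution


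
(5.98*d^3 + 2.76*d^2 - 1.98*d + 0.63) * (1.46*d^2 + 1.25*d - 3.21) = 8.7308*d^5 + 11.5046*d^4 - 18.6366*d^3 - 10.4148*d^2 + 7.1433*d - 2.0223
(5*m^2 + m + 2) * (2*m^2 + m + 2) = 10*m^4 + 7*m^3 + 15*m^2 + 4*m + 4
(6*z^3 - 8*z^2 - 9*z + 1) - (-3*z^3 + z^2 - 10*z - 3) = 9*z^3 - 9*z^2 + z + 4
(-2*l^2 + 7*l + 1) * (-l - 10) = 2*l^3 + 13*l^2 - 71*l - 10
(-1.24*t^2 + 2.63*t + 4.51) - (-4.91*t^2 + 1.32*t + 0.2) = 3.67*t^2 + 1.31*t + 4.31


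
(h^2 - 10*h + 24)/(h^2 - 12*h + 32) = (h - 6)/(h - 8)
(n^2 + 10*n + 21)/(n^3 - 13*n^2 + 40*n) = (n^2 + 10*n + 21)/(n*(n^2 - 13*n + 40))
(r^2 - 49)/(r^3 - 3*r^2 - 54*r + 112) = (r - 7)/(r^2 - 10*r + 16)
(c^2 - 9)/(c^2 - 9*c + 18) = (c + 3)/(c - 6)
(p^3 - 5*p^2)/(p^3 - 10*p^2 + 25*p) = p/(p - 5)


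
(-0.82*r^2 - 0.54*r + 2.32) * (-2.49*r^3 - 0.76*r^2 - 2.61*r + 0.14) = 2.0418*r^5 + 1.9678*r^4 - 3.2262*r^3 - 0.4686*r^2 - 6.1308*r + 0.3248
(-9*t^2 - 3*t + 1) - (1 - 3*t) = -9*t^2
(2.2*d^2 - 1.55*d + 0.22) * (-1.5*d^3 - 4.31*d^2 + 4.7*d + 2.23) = -3.3*d^5 - 7.157*d^4 + 16.6905*d^3 - 3.3272*d^2 - 2.4225*d + 0.4906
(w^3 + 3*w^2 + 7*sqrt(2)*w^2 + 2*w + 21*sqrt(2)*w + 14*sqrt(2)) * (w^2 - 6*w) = w^5 - 3*w^4 + 7*sqrt(2)*w^4 - 21*sqrt(2)*w^3 - 16*w^3 - 112*sqrt(2)*w^2 - 12*w^2 - 84*sqrt(2)*w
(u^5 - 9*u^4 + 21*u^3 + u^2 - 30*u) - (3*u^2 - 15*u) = u^5 - 9*u^4 + 21*u^3 - 2*u^2 - 15*u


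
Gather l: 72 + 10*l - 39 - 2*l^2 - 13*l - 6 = -2*l^2 - 3*l + 27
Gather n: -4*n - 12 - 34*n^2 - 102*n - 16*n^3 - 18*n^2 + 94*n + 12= -16*n^3 - 52*n^2 - 12*n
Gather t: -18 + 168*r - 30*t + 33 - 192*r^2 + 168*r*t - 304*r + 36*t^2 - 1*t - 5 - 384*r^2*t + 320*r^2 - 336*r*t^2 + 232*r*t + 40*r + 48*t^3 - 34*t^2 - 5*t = 128*r^2 - 96*r + 48*t^3 + t^2*(2 - 336*r) + t*(-384*r^2 + 400*r - 36) + 10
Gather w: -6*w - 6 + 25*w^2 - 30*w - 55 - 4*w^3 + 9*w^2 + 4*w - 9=-4*w^3 + 34*w^2 - 32*w - 70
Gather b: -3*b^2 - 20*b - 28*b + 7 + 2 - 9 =-3*b^2 - 48*b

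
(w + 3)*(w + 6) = w^2 + 9*w + 18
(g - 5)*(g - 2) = g^2 - 7*g + 10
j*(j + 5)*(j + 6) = j^3 + 11*j^2 + 30*j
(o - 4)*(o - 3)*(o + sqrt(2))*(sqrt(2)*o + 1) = sqrt(2)*o^4 - 7*sqrt(2)*o^3 + 3*o^3 - 21*o^2 + 13*sqrt(2)*o^2 - 7*sqrt(2)*o + 36*o + 12*sqrt(2)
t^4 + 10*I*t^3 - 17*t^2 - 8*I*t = t*(t + I)^2*(t + 8*I)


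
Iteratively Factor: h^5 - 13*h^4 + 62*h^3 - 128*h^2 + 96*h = (h - 4)*(h^4 - 9*h^3 + 26*h^2 - 24*h) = (h - 4)^2*(h^3 - 5*h^2 + 6*h) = h*(h - 4)^2*(h^2 - 5*h + 6) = h*(h - 4)^2*(h - 2)*(h - 3)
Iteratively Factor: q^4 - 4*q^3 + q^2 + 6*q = (q + 1)*(q^3 - 5*q^2 + 6*q) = (q - 2)*(q + 1)*(q^2 - 3*q) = (q - 3)*(q - 2)*(q + 1)*(q)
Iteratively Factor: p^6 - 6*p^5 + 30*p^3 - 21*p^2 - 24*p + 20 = (p - 1)*(p^5 - 5*p^4 - 5*p^3 + 25*p^2 + 4*p - 20) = (p - 1)*(p + 2)*(p^4 - 7*p^3 + 9*p^2 + 7*p - 10) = (p - 5)*(p - 1)*(p + 2)*(p^3 - 2*p^2 - p + 2) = (p - 5)*(p - 1)^2*(p + 2)*(p^2 - p - 2) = (p - 5)*(p - 2)*(p - 1)^2*(p + 2)*(p + 1)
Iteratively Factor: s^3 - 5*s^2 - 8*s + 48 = (s - 4)*(s^2 - s - 12) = (s - 4)^2*(s + 3)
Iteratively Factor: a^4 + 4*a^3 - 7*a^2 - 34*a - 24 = (a - 3)*(a^3 + 7*a^2 + 14*a + 8) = (a - 3)*(a + 4)*(a^2 + 3*a + 2) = (a - 3)*(a + 1)*(a + 4)*(a + 2)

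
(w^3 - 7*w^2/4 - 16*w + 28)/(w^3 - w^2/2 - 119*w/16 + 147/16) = 4*(w^2 - 16)/(4*w^2 + 5*w - 21)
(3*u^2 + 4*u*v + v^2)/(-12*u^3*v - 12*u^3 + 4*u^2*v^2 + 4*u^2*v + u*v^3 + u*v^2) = (3*u^2 + 4*u*v + v^2)/(u*(-12*u^2*v - 12*u^2 + 4*u*v^2 + 4*u*v + v^3 + v^2))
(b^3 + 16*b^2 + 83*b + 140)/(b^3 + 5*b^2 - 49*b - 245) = (b + 4)/(b - 7)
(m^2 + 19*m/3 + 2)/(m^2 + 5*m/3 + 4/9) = 3*(m + 6)/(3*m + 4)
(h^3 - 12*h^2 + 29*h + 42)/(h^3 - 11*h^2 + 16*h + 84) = (h + 1)/(h + 2)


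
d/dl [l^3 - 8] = 3*l^2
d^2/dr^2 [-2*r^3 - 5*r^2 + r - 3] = -12*r - 10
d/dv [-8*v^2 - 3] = -16*v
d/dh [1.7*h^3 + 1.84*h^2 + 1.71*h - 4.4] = 5.1*h^2 + 3.68*h + 1.71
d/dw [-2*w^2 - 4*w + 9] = -4*w - 4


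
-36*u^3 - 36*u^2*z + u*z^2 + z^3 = (-6*u + z)*(u + z)*(6*u + z)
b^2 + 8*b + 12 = (b + 2)*(b + 6)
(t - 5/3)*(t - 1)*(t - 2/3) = t^3 - 10*t^2/3 + 31*t/9 - 10/9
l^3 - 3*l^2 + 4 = (l - 2)^2*(l + 1)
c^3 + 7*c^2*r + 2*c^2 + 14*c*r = c*(c + 2)*(c + 7*r)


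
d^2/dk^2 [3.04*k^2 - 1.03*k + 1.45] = 6.08000000000000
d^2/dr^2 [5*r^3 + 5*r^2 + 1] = 30*r + 10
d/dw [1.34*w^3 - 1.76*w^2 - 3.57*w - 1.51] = 4.02*w^2 - 3.52*w - 3.57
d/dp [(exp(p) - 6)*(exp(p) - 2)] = 2*(exp(p) - 4)*exp(p)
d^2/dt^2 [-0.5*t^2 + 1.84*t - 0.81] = -1.00000000000000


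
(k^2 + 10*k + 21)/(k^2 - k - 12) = (k + 7)/(k - 4)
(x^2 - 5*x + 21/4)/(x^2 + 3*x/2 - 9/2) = (x - 7/2)/(x + 3)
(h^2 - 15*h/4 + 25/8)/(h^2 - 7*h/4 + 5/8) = (2*h - 5)/(2*h - 1)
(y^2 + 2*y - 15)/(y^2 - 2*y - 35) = (y - 3)/(y - 7)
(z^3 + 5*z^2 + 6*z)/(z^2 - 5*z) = (z^2 + 5*z + 6)/(z - 5)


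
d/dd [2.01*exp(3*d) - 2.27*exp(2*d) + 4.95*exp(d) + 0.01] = (6.03*exp(2*d) - 4.54*exp(d) + 4.95)*exp(d)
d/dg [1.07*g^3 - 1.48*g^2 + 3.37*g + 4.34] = 3.21*g^2 - 2.96*g + 3.37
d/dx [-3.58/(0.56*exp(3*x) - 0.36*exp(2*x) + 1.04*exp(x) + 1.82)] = (6.0144*exp(2*x) - 2.5776*exp(x) + 3.7232)*exp(x)/(0.56*exp(3*x) - 0.36*exp(2*x) + 1.04*exp(x) + 1.82)^2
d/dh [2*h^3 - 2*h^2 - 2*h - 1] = 6*h^2 - 4*h - 2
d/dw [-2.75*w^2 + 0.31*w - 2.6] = 0.31 - 5.5*w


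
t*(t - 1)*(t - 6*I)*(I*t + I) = I*t^4 + 6*t^3 - I*t^2 - 6*t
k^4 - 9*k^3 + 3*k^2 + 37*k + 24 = (k - 8)*(k - 3)*(k + 1)^2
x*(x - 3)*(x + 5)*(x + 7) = x^4 + 9*x^3 - x^2 - 105*x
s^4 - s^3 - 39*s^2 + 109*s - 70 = (s - 5)*(s - 2)*(s - 1)*(s + 7)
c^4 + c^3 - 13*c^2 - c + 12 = (c - 3)*(c - 1)*(c + 1)*(c + 4)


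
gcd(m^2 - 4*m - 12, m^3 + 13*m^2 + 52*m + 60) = m + 2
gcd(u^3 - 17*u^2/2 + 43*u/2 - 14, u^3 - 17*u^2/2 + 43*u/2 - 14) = u^3 - 17*u^2/2 + 43*u/2 - 14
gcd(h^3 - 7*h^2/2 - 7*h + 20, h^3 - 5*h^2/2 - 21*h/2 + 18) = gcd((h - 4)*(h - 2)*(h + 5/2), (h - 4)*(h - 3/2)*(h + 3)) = h - 4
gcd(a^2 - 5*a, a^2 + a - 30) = a - 5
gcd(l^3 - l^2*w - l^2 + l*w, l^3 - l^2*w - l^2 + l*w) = -l^3 + l^2*w + l^2 - l*w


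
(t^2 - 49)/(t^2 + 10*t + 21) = (t - 7)/(t + 3)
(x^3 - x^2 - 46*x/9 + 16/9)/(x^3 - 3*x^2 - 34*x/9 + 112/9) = (3*x - 1)/(3*x - 7)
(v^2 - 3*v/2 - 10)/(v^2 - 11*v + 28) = (v + 5/2)/(v - 7)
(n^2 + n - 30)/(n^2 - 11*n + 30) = (n + 6)/(n - 6)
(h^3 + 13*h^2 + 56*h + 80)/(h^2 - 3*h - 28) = (h^2 + 9*h + 20)/(h - 7)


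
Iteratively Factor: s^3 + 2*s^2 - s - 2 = (s - 1)*(s^2 + 3*s + 2) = (s - 1)*(s + 2)*(s + 1)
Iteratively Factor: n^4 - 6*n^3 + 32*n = (n - 4)*(n^3 - 2*n^2 - 8*n) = (n - 4)*(n + 2)*(n^2 - 4*n) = (n - 4)^2*(n + 2)*(n)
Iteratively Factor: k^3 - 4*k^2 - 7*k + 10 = (k + 2)*(k^2 - 6*k + 5) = (k - 5)*(k + 2)*(k - 1)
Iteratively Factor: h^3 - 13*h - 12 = (h + 1)*(h^2 - h - 12) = (h - 4)*(h + 1)*(h + 3)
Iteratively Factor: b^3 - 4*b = (b - 2)*(b^2 + 2*b) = (b - 2)*(b + 2)*(b)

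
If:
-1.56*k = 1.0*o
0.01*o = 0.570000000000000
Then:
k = -36.54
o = 57.00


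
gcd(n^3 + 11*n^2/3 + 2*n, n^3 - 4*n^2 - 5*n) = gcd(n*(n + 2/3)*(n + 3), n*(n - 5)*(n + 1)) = n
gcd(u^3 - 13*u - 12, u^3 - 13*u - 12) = u^3 - 13*u - 12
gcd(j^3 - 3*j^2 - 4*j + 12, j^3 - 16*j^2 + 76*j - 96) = j - 2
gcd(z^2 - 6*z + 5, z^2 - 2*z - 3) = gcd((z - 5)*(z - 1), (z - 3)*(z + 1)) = 1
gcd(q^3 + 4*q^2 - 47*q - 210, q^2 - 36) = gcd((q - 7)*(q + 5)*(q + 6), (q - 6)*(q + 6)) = q + 6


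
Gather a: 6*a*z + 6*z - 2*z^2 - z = 6*a*z - 2*z^2 + 5*z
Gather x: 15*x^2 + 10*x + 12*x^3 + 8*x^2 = 12*x^3 + 23*x^2 + 10*x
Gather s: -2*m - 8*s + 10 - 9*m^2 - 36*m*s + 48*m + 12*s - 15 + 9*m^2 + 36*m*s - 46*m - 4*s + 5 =0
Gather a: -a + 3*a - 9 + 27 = 2*a + 18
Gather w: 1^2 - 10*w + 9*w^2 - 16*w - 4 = 9*w^2 - 26*w - 3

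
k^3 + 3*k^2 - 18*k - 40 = (k - 4)*(k + 2)*(k + 5)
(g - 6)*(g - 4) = g^2 - 10*g + 24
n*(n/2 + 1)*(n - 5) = n^3/2 - 3*n^2/2 - 5*n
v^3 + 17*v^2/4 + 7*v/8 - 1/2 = (v - 1/4)*(v + 1/2)*(v + 4)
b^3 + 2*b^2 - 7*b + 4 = (b - 1)^2*(b + 4)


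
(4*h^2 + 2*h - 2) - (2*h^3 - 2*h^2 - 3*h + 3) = -2*h^3 + 6*h^2 + 5*h - 5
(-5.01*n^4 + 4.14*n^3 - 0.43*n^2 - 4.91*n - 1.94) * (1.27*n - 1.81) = -6.3627*n^5 + 14.3259*n^4 - 8.0395*n^3 - 5.4574*n^2 + 6.4233*n + 3.5114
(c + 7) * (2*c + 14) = 2*c^2 + 28*c + 98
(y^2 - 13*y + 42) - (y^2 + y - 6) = 48 - 14*y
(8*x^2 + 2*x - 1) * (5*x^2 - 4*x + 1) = 40*x^4 - 22*x^3 - 5*x^2 + 6*x - 1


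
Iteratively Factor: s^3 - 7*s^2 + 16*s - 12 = (s - 2)*(s^2 - 5*s + 6) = (s - 2)^2*(s - 3)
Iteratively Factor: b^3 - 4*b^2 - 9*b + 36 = (b - 4)*(b^2 - 9) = (b - 4)*(b + 3)*(b - 3)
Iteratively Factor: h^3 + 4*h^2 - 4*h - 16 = (h - 2)*(h^2 + 6*h + 8) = (h - 2)*(h + 4)*(h + 2)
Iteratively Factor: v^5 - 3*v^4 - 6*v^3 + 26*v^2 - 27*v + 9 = (v - 1)*(v^4 - 2*v^3 - 8*v^2 + 18*v - 9) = (v - 1)^2*(v^3 - v^2 - 9*v + 9) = (v - 3)*(v - 1)^2*(v^2 + 2*v - 3) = (v - 3)*(v - 1)^3*(v + 3)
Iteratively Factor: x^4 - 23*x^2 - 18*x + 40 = (x - 1)*(x^3 + x^2 - 22*x - 40) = (x - 1)*(x + 2)*(x^2 - x - 20) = (x - 5)*(x - 1)*(x + 2)*(x + 4)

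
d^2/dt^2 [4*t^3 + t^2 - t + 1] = 24*t + 2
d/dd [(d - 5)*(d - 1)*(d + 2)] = 3*d^2 - 8*d - 7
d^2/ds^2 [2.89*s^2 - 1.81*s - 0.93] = 5.78000000000000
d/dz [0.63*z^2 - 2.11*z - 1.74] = 1.26*z - 2.11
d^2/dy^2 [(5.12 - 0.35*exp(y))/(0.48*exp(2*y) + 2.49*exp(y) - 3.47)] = (-0.08064*exp(4*y) + 5.136912*exp(3*y) + 14.860512*exp(2*y) + 62.831895*exp(y) + 40.024021)*exp(y)/(0.110592*exp(6*y) + 1.721088*exp(5*y) + 6.52968*exp(4*y) - 9.44581499999999*exp(3*y) - 47.204145*exp(2*y) + 89.945523*exp(y) - 41.781923)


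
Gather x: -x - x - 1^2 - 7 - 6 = -2*x - 14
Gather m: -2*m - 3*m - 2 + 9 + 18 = 25 - 5*m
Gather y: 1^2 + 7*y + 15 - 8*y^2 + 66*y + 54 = -8*y^2 + 73*y + 70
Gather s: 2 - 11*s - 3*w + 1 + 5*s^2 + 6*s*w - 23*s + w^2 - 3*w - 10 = 5*s^2 + s*(6*w - 34) + w^2 - 6*w - 7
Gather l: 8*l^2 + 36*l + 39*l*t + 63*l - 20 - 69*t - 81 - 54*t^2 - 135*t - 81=8*l^2 + l*(39*t + 99) - 54*t^2 - 204*t - 182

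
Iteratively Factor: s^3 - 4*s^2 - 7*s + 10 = (s - 1)*(s^2 - 3*s - 10) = (s - 1)*(s + 2)*(s - 5)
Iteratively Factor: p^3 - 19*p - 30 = (p + 2)*(p^2 - 2*p - 15) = (p + 2)*(p + 3)*(p - 5)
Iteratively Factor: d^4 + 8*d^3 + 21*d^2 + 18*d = (d + 2)*(d^3 + 6*d^2 + 9*d) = d*(d + 2)*(d^2 + 6*d + 9) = d*(d + 2)*(d + 3)*(d + 3)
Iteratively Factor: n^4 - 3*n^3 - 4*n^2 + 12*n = (n - 2)*(n^3 - n^2 - 6*n) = (n - 3)*(n - 2)*(n^2 + 2*n) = (n - 3)*(n - 2)*(n + 2)*(n)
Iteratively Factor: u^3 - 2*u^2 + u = (u - 1)*(u^2 - u) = u*(u - 1)*(u - 1)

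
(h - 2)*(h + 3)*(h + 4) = h^3 + 5*h^2 - 2*h - 24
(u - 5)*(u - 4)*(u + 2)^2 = u^4 - 5*u^3 - 12*u^2 + 44*u + 80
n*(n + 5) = n^2 + 5*n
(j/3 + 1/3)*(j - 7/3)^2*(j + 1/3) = j^4/3 - 10*j^3/9 - 4*j^2/27 + 154*j/81 + 49/81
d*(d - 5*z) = d^2 - 5*d*z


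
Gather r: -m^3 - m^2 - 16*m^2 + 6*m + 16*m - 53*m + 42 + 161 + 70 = -m^3 - 17*m^2 - 31*m + 273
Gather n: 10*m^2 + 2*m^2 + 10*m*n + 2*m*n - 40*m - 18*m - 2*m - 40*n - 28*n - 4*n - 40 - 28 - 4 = 12*m^2 - 60*m + n*(12*m - 72) - 72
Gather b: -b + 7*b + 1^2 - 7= 6*b - 6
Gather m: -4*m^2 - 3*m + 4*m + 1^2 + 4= -4*m^2 + m + 5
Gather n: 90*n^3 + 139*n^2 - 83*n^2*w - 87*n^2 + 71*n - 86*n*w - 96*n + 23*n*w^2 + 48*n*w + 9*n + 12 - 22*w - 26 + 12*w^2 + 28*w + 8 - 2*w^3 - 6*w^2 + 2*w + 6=90*n^3 + n^2*(52 - 83*w) + n*(23*w^2 - 38*w - 16) - 2*w^3 + 6*w^2 + 8*w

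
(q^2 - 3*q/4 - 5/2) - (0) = q^2 - 3*q/4 - 5/2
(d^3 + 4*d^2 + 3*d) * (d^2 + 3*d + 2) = d^5 + 7*d^4 + 17*d^3 + 17*d^2 + 6*d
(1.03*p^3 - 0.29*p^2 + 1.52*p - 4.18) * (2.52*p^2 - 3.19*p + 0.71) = 2.5956*p^5 - 4.0165*p^4 + 5.4868*p^3 - 15.5883*p^2 + 14.4134*p - 2.9678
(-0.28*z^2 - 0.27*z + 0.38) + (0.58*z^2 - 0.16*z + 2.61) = 0.3*z^2 - 0.43*z + 2.99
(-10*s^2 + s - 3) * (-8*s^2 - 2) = 80*s^4 - 8*s^3 + 44*s^2 - 2*s + 6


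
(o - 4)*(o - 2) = o^2 - 6*o + 8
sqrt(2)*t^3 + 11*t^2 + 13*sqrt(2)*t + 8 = (t + sqrt(2))*(t + 4*sqrt(2))*(sqrt(2)*t + 1)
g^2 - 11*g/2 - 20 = (g - 8)*(g + 5/2)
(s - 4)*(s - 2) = s^2 - 6*s + 8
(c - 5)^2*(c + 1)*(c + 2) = c^4 - 7*c^3 - 3*c^2 + 55*c + 50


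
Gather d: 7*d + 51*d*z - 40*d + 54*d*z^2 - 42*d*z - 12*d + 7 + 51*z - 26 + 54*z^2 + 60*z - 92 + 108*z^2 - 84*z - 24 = d*(54*z^2 + 9*z - 45) + 162*z^2 + 27*z - 135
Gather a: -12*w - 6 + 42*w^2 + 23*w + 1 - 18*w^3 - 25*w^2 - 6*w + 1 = -18*w^3 + 17*w^2 + 5*w - 4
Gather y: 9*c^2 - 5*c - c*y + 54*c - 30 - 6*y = 9*c^2 + 49*c + y*(-c - 6) - 30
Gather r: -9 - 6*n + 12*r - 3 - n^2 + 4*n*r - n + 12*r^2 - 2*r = -n^2 - 7*n + 12*r^2 + r*(4*n + 10) - 12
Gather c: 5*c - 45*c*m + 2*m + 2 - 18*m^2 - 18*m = c*(5 - 45*m) - 18*m^2 - 16*m + 2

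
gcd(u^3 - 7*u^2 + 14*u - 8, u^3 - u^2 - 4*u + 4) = u^2 - 3*u + 2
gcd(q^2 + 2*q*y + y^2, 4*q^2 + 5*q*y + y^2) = q + y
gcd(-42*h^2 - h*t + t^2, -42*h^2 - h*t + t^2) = -42*h^2 - h*t + t^2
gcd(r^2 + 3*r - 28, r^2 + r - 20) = r - 4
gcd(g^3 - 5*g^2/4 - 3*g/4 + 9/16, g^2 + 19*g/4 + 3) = g + 3/4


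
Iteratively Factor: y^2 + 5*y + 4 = (y + 1)*(y + 4)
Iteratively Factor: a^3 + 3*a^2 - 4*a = (a + 4)*(a^2 - a) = a*(a + 4)*(a - 1)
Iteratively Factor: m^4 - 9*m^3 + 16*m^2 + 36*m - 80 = (m - 5)*(m^3 - 4*m^2 - 4*m + 16) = (m - 5)*(m - 4)*(m^2 - 4) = (m - 5)*(m - 4)*(m - 2)*(m + 2)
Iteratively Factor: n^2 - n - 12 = (n + 3)*(n - 4)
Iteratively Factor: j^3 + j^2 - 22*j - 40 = (j + 2)*(j^2 - j - 20) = (j + 2)*(j + 4)*(j - 5)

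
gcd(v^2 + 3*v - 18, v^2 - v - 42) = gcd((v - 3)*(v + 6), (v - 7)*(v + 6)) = v + 6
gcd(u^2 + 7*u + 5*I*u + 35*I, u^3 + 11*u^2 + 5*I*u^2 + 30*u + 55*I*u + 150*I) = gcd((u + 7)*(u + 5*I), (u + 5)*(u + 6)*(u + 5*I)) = u + 5*I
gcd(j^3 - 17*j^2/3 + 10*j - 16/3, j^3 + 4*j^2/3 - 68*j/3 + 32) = j^2 - 14*j/3 + 16/3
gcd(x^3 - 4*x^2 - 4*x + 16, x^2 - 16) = x - 4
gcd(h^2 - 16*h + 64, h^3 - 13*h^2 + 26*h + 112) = h - 8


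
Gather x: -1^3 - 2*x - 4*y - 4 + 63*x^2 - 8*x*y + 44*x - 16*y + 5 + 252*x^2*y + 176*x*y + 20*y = x^2*(252*y + 63) + x*(168*y + 42)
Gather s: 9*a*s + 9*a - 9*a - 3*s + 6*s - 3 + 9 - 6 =s*(9*a + 3)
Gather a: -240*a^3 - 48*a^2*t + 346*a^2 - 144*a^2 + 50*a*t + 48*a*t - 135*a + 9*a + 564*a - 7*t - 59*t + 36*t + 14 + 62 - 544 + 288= -240*a^3 + a^2*(202 - 48*t) + a*(98*t + 438) - 30*t - 180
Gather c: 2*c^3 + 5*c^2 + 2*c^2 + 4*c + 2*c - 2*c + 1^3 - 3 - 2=2*c^3 + 7*c^2 + 4*c - 4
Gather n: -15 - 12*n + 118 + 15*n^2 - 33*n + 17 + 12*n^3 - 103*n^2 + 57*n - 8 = 12*n^3 - 88*n^2 + 12*n + 112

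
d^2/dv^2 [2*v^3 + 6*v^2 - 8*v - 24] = 12*v + 12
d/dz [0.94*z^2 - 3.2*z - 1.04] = 1.88*z - 3.2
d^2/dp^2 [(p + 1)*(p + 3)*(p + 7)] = 6*p + 22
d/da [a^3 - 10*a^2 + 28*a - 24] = 3*a^2 - 20*a + 28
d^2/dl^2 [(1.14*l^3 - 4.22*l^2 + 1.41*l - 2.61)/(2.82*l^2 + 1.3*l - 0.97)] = (-1.4210854715202e-14*l^5 - 2.8421709430404e-14*l^4 + 63.45672*l^3 - 202.420152*l^2 - 27.83232*l - 27.485764)/(22.425768*l^6 + 31.01436*l^5 - 8.844084*l^4 - 19.13912*l^3 + 3.042114*l^2 + 3.66951*l - 0.912673)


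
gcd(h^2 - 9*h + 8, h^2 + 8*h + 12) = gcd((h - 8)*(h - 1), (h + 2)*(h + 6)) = 1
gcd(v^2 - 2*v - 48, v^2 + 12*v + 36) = v + 6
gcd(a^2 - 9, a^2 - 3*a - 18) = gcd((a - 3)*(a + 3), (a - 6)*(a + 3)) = a + 3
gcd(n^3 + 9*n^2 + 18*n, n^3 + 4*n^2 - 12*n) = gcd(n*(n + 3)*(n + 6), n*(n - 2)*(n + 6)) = n^2 + 6*n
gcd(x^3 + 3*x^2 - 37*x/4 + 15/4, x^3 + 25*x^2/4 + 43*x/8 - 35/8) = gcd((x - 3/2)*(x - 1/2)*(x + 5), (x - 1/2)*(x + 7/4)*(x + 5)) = x^2 + 9*x/2 - 5/2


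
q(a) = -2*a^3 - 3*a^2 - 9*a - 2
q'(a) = -6*a^2 - 6*a - 9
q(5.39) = -450.85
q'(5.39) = -215.65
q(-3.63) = 86.80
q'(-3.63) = -66.28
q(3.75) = -183.41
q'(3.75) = -115.88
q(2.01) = -48.45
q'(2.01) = -45.30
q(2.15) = -55.09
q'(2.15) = -49.64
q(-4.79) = 192.08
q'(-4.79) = -117.92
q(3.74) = -182.25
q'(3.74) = -115.37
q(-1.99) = 19.79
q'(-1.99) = -20.82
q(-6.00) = 376.00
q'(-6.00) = -189.00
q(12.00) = -3998.00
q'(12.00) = -945.00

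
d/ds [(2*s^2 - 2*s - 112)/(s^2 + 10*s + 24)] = 2*(11*s^2 + 160*s + 536)/(s^4 + 20*s^3 + 148*s^2 + 480*s + 576)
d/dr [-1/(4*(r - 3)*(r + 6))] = (2*r + 3)/(4*(r - 3)^2*(r + 6)^2)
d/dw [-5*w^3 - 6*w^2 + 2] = 3*w*(-5*w - 4)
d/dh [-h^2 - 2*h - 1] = -2*h - 2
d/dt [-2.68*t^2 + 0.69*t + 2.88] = 0.69 - 5.36*t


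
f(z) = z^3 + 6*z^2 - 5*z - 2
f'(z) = 3*z^2 + 12*z - 5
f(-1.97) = 23.49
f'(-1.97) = -17.00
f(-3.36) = 44.60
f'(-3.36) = -11.45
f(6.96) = 591.00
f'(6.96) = 223.84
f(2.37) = 33.16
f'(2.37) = 40.29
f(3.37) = 87.56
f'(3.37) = 69.51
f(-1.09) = 9.28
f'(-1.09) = -14.52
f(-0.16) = -1.05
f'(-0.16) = -6.84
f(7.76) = 787.79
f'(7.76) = 268.77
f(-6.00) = 28.00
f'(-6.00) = 31.00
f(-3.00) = 40.00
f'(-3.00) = -14.00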